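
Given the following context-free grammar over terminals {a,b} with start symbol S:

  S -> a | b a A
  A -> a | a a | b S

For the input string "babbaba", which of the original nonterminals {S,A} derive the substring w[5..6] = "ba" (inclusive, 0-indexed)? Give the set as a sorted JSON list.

CNF form of G:
  S -> T1 X2 | a
  A -> T0 T0 | T1 S | a
  T0 -> a
  T1 -> b
  X2 -> T0 A

CYK table (by increasing span) — only the sub-triangle for w[5..6]:
  cell(5,5) b: {T1}  orig:{}
  cell(6,6) a: {A,S,T0}  orig:{A,S}
  cell(5,6) ba: {A}

Original NTs in T[5,6] deriving "ba": ["A"]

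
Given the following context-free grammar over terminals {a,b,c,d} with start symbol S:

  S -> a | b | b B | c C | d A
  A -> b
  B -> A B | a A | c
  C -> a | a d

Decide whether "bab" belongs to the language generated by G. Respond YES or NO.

Convert to CNF:
  S -> T1 A | T2 B | T3 C | a | b
  A -> b
  B -> A B | T0 A | c
  C -> T0 T1 | a
  T0 -> a
  T1 -> d
  T2 -> b
  T3 -> c

CYK table (by increasing span):
  T[0,0] 'b' = {A,S,T2}  orig:{A,S}
  T[1,1] 'a' = {C,S,T0}  orig:{C,S}
  T[2,2] 'b' = {A,S,T2}  orig:{A,S}
  T[0,1] 'ba' = ∅
  T[1,2] 'ab' = {B}
  T[0,2] 'bab' = {B,S}

S ∈ T[0,2] ⇒ YES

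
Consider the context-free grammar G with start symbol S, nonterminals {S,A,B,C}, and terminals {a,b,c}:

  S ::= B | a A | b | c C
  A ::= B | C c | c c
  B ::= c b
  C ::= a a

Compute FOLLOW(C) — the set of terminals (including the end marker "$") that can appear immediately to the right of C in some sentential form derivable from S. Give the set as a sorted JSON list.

FIRST sets, iterate to fixpoint:
[1]
  A via A→c c: +{c}
  B via B→c b: +{c}
  C via C→a a: +{a}
  S via S→B: +{c}
  S via S→a A: +{a}
  S via S→b: +{b}
  FIRST[S]={a,b,c}  FIRST[A]={c}  FIRST[B]={c}  FIRST[C]={a}
[2]
  A via A→C c: +{a}
  FIRST[S]={a,b,c}  FIRST[A]={a,c}  FIRST[B]={c}  FIRST[C]={a}
[3] done
  FIRST[S]={a,b,c}  FIRST[A]={a,c}  FIRST[B]={c}  FIRST[C]={a}

FOLLOW sets:
initialize: $ ∈ FOLLOW(S)
iter 1:
  A→C c: FOLLOW(C) ⊇ FIRST(c) = {c}; new: +{c}
  S→B: FOLLOW(B) ⊇ FOLLOW(S) ⊇ {$}; new: +{$}
  S→a A: FOLLOW(A) ⊇ FOLLOW(S) ⊇ {$}; new: +{$}
  S→c C: FOLLOW(C) ⊇ FOLLOW(S) ⊇ {$}; new: +{$}
  FOLLOW[S]={$}  FOLLOW[A]={$}  FOLLOW[B]={$}  FOLLOW[C]={$,c}
iter 2: (no change)
  FOLLOW[S]={$}  FOLLOW[A]={$}  FOLLOW[B]={$}  FOLLOW[C]={$,c}

FOLLOW(C) = ["$", "c"]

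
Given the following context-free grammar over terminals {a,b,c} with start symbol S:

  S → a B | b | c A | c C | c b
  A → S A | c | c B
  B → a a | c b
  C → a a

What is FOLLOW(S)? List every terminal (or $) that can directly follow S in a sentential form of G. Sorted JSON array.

FIRST sets, iterate to fixpoint:
pass 1:
  A via A→c: +{c}
  B via B→a a: +{a}
  B via B→c b: +{c}
  C via C→a a: +{a}
  S via S→a B: +{a}
  S via S→b: +{b}
  S via S→c A: +{c}
  S: {a,b,c}  A: {c}  B: {a,c}  C: {a}
pass 2:
  A via A→S A: +{a,b}
  S: {a,b,c}  A: {a,b,c}  B: {a,c}  C: {a}
pass 3: (no change)
  S: {a,b,c}  A: {a,b,c}  B: {a,c}  C: {a}

Compute FOLLOW by fixpoint:
initialize: $ ∈ FOLLOW(S)
pass 1:
  A→S A: FOLLOW(S) ⊇ FIRST(A) = {a,b,c}; new: +{a,b,c}
  S→a B: FOLLOW(B) ⊇ FOLLOW(S) ⊇ {$,a,b,c}; new: +{$,a,b,c}
  S→c A: FOLLOW(A) ⊇ FOLLOW(S) ⊇ {$,a,b,c}; new: +{$,a,b,c}
  S→c C: FOLLOW(C) ⊇ FOLLOW(S) ⊇ {$,a,b,c}; new: +{$,a,b,c}
  FOLLOW[S]={$,a,b,c}  FOLLOW[A]={$,a,b,c}  FOLLOW[B]={$,a,b,c}  FOLLOW[C]={$,a,b,c}
pass 2: done
  FOLLOW[S]={$,a,b,c}  FOLLOW[A]={$,a,b,c}  FOLLOW[B]={$,a,b,c}  FOLLOW[C]={$,a,b,c}

FOLLOW(S) = ["$", "a", "b", "c"]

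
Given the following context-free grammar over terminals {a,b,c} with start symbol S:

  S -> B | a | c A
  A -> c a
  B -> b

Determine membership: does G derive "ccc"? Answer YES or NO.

Convert to CNF:
  S -> T0 A | a | b
  A -> T0 T1
  B -> b
  T0 -> c
  T1 -> a

CYK table (by increasing span):
  [0..0]={T0}  "c"  orig:{}
  [1..1]={T0}  "c"  orig:{}
  [2..2]={T0}  "c"  orig:{}
  [0..1]=∅  "cc"
  [1..2]=∅  "cc"
  [0..2]=∅  "ccc"

S ∉ T[0,2] ⇒ NO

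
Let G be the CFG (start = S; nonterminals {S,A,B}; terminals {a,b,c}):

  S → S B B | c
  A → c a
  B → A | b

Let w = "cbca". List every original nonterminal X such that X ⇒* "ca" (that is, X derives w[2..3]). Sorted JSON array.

CNF form of G:
  S -> S X2 | c
  A -> T0 T1
  B -> T0 T1 | b
  T0 -> c
  T1 -> a
  X2 -> B B

CYK table (by increasing span), restricted to cells inside w[2..3]:
  T[2,2] 'c' = {S,T0}  orig:{S}
  T[3,3] 'a' = {T1}  orig:{}
  T[2,3] 'ca' = {A,B}

Original NTs in T[2,3] deriving "ca": ["A", "B"]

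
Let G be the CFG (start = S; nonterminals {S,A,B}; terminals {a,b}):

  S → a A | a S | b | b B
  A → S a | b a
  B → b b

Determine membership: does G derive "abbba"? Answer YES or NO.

CNF form of G:
  S -> T0 A | T0 S | T1 B | b
  A -> S T0 | T1 T0
  B -> T1 T1
  T0 -> a
  T1 -> b

CYK fill:
  cell(0,0) a: {T0}  orig:{}
  cell(1,1) b: {S,T1}  orig:{S}
  cell(2,2) b: {S,T1}  orig:{S}
  cell(3,3) b: {S,T1}  orig:{S}
  cell(4,4) a: {T0}  orig:{}
  cell(0,1) ab: {S}
  cell(1,2) bb: {B}
  cell(2,3) bb: {B}
  cell(3,4) ba: {A}
  cell(0,2) abb: ∅
  cell(1,3) bbb: {S}
  cell(2,4) bba: ∅
  cell(0,3) abbb: {S}
  cell(1,4) bbba: {A}
  cell(0,4) abbba: {A,S}

S ∈ T[0,4] ⇒ YES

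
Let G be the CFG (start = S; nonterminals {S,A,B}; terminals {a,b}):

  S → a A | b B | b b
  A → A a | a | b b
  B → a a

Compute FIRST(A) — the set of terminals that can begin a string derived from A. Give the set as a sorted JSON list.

FIRST sets, iterate to fixpoint:
iter 1:
  A via A→a: +{a}
  A via A→b b: +{b}
  B via B→a a: +{a}
  S via S→a A: +{a}
  S via S→b B: +{b}
  FIRST[S]={a,b}  FIRST[A]={a,b}  FIRST[B]={a}
iter 2: (no change)
  FIRST[S]={a,b}  FIRST[A]={a,b}  FIRST[B]={a}

FIRST(A) = ["a", "b"]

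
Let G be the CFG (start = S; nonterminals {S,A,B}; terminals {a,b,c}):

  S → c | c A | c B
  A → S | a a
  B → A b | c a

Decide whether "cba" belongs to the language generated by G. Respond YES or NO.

CNF form of G:
  S -> T1 A | T1 B | c
  A -> T0 T0 | T1 A | T1 B | c
  B -> A T2 | T1 T0
  T0 -> a
  T1 -> c
  T2 -> b

CYK fill:
  cell(0,0) c: {A,S,T1}  orig:{A,S}
  cell(1,1) b: {T2}  orig:{}
  cell(2,2) a: {T0}  orig:{}
  cell(0,1) cb: {B}
  cell(1,2) ba: ∅
  cell(0,2) cba: ∅

S ∉ T[0,2] ⇒ NO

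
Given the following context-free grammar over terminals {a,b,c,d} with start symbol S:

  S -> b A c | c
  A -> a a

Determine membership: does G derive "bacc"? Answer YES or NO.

Convert to CNF:
  S -> T1 X3 | c
  A -> T0 T0
  T0 -> a
  T1 -> b
  T2 -> c
  X3 -> A T2

CYK fill:
  cell(0,0) b: {T1}  orig:{}
  cell(1,1) a: {T0}  orig:{}
  cell(2,2) c: {S,T2}  orig:{S}
  cell(3,3) c: {S,T2}  orig:{S}
  cell(0,1) ba: ∅
  cell(1,2) ac: ∅
  cell(2,3) cc: ∅
  cell(0,2) bac: ∅
  cell(1,3) acc: ∅
  cell(0,3) bacc: ∅

S ∉ T[0,3] ⇒ NO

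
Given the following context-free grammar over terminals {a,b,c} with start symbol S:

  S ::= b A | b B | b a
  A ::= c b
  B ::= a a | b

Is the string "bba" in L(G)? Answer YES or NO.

Convert to CNF:
  S -> T1 A | T1 B | T1 T2
  A -> T0 T1
  B -> T2 T2 | b
  T0 -> c
  T1 -> b
  T2 -> a

CYK fill:
  T[0,0] 'b' = {B,T1}  orig:{B}
  T[1,1] 'b' = {B,T1}  orig:{B}
  T[2,2] 'a' = {T2}  orig:{}
  T[0,1] 'bb' = {S}
  T[1,2] 'ba' = {S}
  T[0,2] 'bba' = ∅

S ∉ T[0,2] ⇒ NO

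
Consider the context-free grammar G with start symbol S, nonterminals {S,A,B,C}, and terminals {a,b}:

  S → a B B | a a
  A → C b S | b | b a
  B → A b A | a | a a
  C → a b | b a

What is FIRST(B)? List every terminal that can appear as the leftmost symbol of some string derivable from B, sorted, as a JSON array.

FIRST iteration:
pass 1:
  A via A→b: +{b}
  B via B→A b A: +{b}
  B via B→a: +{a}
  C via C→a b: +{a}
  C via C→b a: +{b}
  S via S→a B B: +{a}
  FIRST(S)={a}  FIRST(A)={b}  FIRST(B)={a,b}  FIRST(C)={a,b}
pass 2:
  A via A→C b S: +{a}
  FIRST(S)={a}  FIRST(A)={a,b}  FIRST(B)={a,b}  FIRST(C)={a,b}
pass 3: (stable)
  FIRST(S)={a}  FIRST(A)={a,b}  FIRST(B)={a,b}  FIRST(C)={a,b}

FIRST(B) = ["a", "b"]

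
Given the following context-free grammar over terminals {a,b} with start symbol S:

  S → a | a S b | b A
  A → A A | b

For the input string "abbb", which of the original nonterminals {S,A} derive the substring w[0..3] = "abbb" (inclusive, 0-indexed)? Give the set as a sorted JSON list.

Convert to CNF:
  S -> T0 X2 | T1 A | a
  A -> A A | b
  T0 -> a
  T1 -> b
  X2 -> S T1

CYK fill, restricted to cells inside w[0..3]:
  T[0,0] 'a' = {S,T0}  orig:{S}
  T[1,1] 'b' = {A,T1}  orig:{A}
  T[2,2] 'b' = {A,T1}  orig:{A}
  T[3,3] 'b' = {A,T1}  orig:{A}
  T[0,1] 'ab' = {X2}  orig:{}
  T[1,2] 'bb' = {A,S}
  T[2,3] 'bb' = {A,S}
  T[0,2] 'abb' = ∅
  T[1,3] 'bbb' = {A,S,X2}  orig:{A,S}
  T[0,3] 'abbb' = {S}

Original NTs in T[0,3] deriving "abbb": ["S"]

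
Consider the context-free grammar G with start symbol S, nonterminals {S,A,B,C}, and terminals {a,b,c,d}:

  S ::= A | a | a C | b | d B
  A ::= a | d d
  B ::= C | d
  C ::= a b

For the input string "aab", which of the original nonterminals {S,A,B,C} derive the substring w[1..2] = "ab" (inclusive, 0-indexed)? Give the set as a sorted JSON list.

CNF form of G:
  S -> T0 B | T0 T0 | T1 C | a | b
  A -> T0 T0 | a
  B -> T1 T2 | d
  C -> T1 T2
  T0 -> d
  T1 -> a
  T2 -> b

CYK fill, restricted to cells inside w[1..2]:
  [1..1]={A,S,T1}  "a"  orig:{A,S}
  [2..2]={S,T2}  "b"  orig:{S}
  [1..2]={B,C}  "ab"

Original NTs in T[1,2] deriving "ab": ["B", "C"]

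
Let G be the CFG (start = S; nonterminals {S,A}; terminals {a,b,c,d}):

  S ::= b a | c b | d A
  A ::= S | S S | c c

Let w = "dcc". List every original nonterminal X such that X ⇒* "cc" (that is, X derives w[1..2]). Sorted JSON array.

Convert to CNF:
  S -> T0 T1 | T2 T0 | T3 A
  A -> S S | T0 T1 | T2 T0 | T2 T2 | T3 A
  T0 -> b
  T1 -> a
  T2 -> c
  T3 -> d

Fill CYK table bottom-up — only the sub-triangle for w[1..2]:
  T[1,1] 'c' = {T2}  orig:{}
  T[2,2] 'c' = {T2}  orig:{}
  T[1,2] 'cc' = {A}

Original NTs in T[1,2] deriving "cc": ["A"]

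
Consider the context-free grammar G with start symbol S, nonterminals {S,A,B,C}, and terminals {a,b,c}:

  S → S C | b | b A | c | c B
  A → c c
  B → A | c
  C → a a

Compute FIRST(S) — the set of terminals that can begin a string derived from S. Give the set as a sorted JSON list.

FIRST sets, iterate to fixpoint:
round 1:
  A via A→c c: +{c}
  B via B→A: +{c}
  C via C→a a: +{a}
  S via S→b: +{b}
  S via S→c: +{c}
  FIRST[S]={b,c}  FIRST[A]={c}  FIRST[B]={c}  FIRST[C]={a}
round 2: done
  FIRST[S]={b,c}  FIRST[A]={c}  FIRST[B]={c}  FIRST[C]={a}

FIRST(S) = ["b", "c"]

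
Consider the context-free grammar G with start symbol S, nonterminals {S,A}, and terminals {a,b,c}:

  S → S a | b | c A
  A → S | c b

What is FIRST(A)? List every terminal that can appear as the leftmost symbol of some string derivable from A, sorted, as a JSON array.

Compute FIRST by fixpoint:
[1]
  A via A→c b: +{c}
  S via S→b: +{b}
  S via S→c A: +{c}
  S: {b,c}  A: {c}
[2]
  A via A→S: +{b}
  S: {b,c}  A: {b,c}
[3] (no change)
  S: {b,c}  A: {b,c}

FIRST(A) = ["b", "c"]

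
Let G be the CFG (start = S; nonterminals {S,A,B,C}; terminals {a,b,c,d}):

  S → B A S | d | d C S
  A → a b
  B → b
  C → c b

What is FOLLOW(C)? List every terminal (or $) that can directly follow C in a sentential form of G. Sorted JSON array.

FIRST sets, iterate to fixpoint:
pass 1:
  A via A→a b: +{a}
  B via B→b: +{b}
  C via C→c b: +{c}
  S via S→B A S: +{b}
  S via S→d: +{d}
  FIRST(S)={b,d}  FIRST(A)={a}  FIRST(B)={b}  FIRST(C)={c}
pass 2: — fixpoint
  FIRST(S)={b,d}  FIRST(A)={a}  FIRST(B)={b}  FIRST(C)={c}

FOLLOW iteration:
FOLLOW(S) := {$}
iter 1:
  S→B A S: FOLLOW(B) ⊇ FIRST(A) = {a}; new: +{a}
  S→B A S: FOLLOW(A) ⊇ FIRST(S) = {b,d}; new: +{b,d}
  S→d C S: FOLLOW(C) ⊇ FIRST(S) = {b,d}; new: +{b,d}
  FOLLOW(S)={$}  FOLLOW(A)={b,d}  FOLLOW(B)={a}  FOLLOW(C)={b,d}
iter 2: (no change)
  FOLLOW(S)={$}  FOLLOW(A)={b,d}  FOLLOW(B)={a}  FOLLOW(C)={b,d}

FOLLOW(C) = ["b", "d"]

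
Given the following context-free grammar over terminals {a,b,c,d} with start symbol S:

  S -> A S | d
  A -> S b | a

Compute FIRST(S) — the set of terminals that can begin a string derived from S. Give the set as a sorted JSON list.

FIRST iteration:
iter 1:
  A via A→a: +{a}
  S via S→A S: +{a}
  S via S→d: +{d}
  FIRST(S)={a,d}  FIRST(A)={a}
iter 2:
  A via A→S b: +{d}
  FIRST(S)={a,d}  FIRST(A)={a,d}
iter 3: — fixpoint
  FIRST(S)={a,d}  FIRST(A)={a,d}

FIRST(S) = ["a", "d"]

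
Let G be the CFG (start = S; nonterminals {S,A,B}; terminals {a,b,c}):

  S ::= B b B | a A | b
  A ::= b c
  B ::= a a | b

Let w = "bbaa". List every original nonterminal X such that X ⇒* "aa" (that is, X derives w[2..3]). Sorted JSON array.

CNF form of G:
  S -> B X3 | T2 A | b
  A -> T0 T1
  B -> T2 T2 | b
  T0 -> b
  T1 -> c
  T2 -> a
  X3 -> T0 B

Fill CYK table bottom-up, restricted to cells inside w[2..3]:
  [2..2]={T2}  "a"  orig:{}
  [3..3]={T2}  "a"  orig:{}
  [2..3]={B}  "aa"

Original NTs in T[2,3] deriving "aa": ["B"]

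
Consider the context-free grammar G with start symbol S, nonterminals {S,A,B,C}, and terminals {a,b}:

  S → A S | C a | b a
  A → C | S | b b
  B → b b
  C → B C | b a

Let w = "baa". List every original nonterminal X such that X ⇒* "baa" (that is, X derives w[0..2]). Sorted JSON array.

Convert to CNF:
  S -> A S | C T0 | T1 T0
  A -> A S | B C | C T0 | T1 T0 | T1 T1
  B -> T1 T1
  C -> B C | T1 T0
  T0 -> a
  T1 -> b

CYK table (by increasing span) — only the sub-triangle for w[0..2]:
  [0..0]={T1}  "b"  orig:{}
  [1..1]={T0}  "a"  orig:{}
  [2..2]={T0}  "a"  orig:{}
  [0..1]={A,C,S}  "ba"
  [1..2]=∅  "aa"
  [0..2]={A,S}  "baa"

Original NTs in T[0,2] deriving "baa": ["A", "S"]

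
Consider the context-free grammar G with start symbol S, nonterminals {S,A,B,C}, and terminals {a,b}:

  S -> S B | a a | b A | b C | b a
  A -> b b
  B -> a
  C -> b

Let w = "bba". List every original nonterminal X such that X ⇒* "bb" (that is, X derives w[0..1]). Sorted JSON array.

Convert to CNF:
  S -> S B | T0 A | T0 C | T0 T1 | T1 T1
  A -> T0 T0
  B -> a
  C -> b
  T0 -> b
  T1 -> a

Fill CYK table bottom-up, restricted to cells inside w[0..1]:
  [0..0]={C,T0}  "b"  orig:{C}
  [1..1]={C,T0}  "b"  orig:{C}
  [0..1]={A,S}  "bb"

Original NTs in T[0,1] deriving "bb": ["A", "S"]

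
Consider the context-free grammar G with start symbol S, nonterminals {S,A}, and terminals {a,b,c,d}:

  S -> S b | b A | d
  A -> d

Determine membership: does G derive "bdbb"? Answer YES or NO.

Convert to CNF:
  S -> S T0 | T0 A | d
  A -> d
  T0 -> b

Fill CYK table bottom-up:
  T[0,0] 'b' = {T0}  orig:{}
  T[1,1] 'd' = {A,S}
  T[2,2] 'b' = {T0}  orig:{}
  T[3,3] 'b' = {T0}  orig:{}
  T[0,1] 'bd' = {S}
  T[1,2] 'db' = {S}
  T[2,3] 'bb' = ∅
  T[0,2] 'bdb' = {S}
  T[1,3] 'dbb' = {S}
  T[0,3] 'bdbb' = {S}

S ∈ T[0,3] ⇒ YES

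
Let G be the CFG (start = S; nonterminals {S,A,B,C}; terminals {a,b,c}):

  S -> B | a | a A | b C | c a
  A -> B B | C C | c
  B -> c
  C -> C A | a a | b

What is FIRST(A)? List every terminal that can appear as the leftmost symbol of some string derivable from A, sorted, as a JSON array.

FIRST iteration:
pass 1:
  A via A→c: +{c}
  B via B→c: +{c}
  C via C→a a: +{a}
  C via C→b: +{b}
  S via S→B: +{c}
  S via S→a: +{a}
  S via S→b C: +{b}
  FIRST(S)={a,b,c}  FIRST(A)={c}  FIRST(B)={c}  FIRST(C)={a,b}
pass 2:
  A via A→C C: +{a,b}
  FIRST(S)={a,b,c}  FIRST(A)={a,b,c}  FIRST(B)={c}  FIRST(C)={a,b}
pass 3: (stable)
  FIRST(S)={a,b,c}  FIRST(A)={a,b,c}  FIRST(B)={c}  FIRST(C)={a,b}

FIRST(A) = ["a", "b", "c"]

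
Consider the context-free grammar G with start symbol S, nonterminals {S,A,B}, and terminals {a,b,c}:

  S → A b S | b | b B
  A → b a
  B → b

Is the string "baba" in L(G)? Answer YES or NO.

Convert to CNF:
  S -> A X2 | T0 B | b
  A -> T0 T1
  B -> b
  T0 -> b
  T1 -> a
  X2 -> T0 S

CYK table (by increasing span):
  cell(0,0) b: {B,S,T0}  orig:{B,S}
  cell(1,1) a: {T1}  orig:{}
  cell(2,2) b: {B,S,T0}  orig:{B,S}
  cell(3,3) a: {T1}  orig:{}
  cell(0,1) ba: {A}
  cell(1,2) ab: ∅
  cell(2,3) ba: {A}
  cell(0,2) bab: ∅
  cell(1,3) aba: ∅
  cell(0,3) baba: ∅

S ∉ T[0,3] ⇒ NO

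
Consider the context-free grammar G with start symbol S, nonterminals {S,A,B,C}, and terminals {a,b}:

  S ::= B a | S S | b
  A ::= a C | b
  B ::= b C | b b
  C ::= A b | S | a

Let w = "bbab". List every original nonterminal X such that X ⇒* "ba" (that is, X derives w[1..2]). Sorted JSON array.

Convert to CNF:
  S -> B T0 | S S | b
  A -> T0 C | b
  B -> T1 C | T1 T1
  C -> A T1 | B T0 | S S | a | b
  T0 -> a
  T1 -> b

CYK table (by increasing span) — only the sub-triangle for w[1..2]:
  cell(1,1) b: {A,C,S,T1}  orig:{A,C,S}
  cell(2,2) a: {C,T0}  orig:{C}
  cell(1,2) ba: {B}

Original NTs in T[1,2] deriving "ba": ["B"]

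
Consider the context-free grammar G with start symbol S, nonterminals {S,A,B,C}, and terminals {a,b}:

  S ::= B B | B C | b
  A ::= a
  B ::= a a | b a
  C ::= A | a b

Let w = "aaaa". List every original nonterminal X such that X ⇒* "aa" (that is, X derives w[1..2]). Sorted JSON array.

CNF form of G:
  S -> B B | B C | b
  A -> a
  B -> T0 T0 | T1 T0
  C -> T0 T1 | a
  T0 -> a
  T1 -> b

Fill CYK table bottom-up — only the sub-triangle for w[1..2]:
  T[1,1] 'a' = {A,C,T0}  orig:{A,C}
  T[2,2] 'a' = {A,C,T0}  orig:{A,C}
  T[1,2] 'aa' = {B}

Original NTs in T[1,2] deriving "aa": ["B"]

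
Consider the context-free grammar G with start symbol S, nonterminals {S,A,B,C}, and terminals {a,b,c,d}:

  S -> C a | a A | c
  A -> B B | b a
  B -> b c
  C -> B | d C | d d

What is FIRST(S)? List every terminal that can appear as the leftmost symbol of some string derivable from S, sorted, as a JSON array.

FIRST sets, iterate to fixpoint:
iter 1:
  A via A→b a: +{b}
  B via B→b c: +{b}
  C via C→B: +{b}
  C via C→d C: +{d}
  S via S→C a: +{b,d}
  S via S→a A: +{a}
  S via S→c: +{c}
  FIRST[S]={a,b,c,d}  FIRST[A]={b}  FIRST[B]={b}  FIRST[C]={b,d}
iter 2: done
  FIRST[S]={a,b,c,d}  FIRST[A]={b}  FIRST[B]={b}  FIRST[C]={b,d}

FIRST(S) = ["a", "b", "c", "d"]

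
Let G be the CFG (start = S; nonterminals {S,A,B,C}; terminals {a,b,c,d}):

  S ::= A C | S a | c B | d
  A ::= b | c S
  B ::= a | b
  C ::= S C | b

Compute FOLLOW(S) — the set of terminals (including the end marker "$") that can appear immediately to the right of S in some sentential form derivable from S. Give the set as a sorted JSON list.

FIRST iteration:
iter 1:
  A via A→b: +{b}
  A via A→c S: +{c}
  B via B→a: +{a}
  B via B→b: +{b}
  C via C→b: +{b}
  S via S→A C: +{b,c}
  S via S→d: +{d}
  FIRST[S]={b,c,d}  FIRST[A]={b,c}  FIRST[B]={a,b}  FIRST[C]={b}
iter 2:
  C via C→S C: +{c,d}
  FIRST[S]={b,c,d}  FIRST[A]={b,c}  FIRST[B]={a,b}  FIRST[C]={b,c,d}
iter 3: done
  FIRST[S]={b,c,d}  FIRST[A]={b,c}  FIRST[B]={a,b}  FIRST[C]={b,c,d}

FOLLOW iteration:
seed FOLLOW(S) with $
[1]
  C→S C: FOLLOW(S) ⊇ FIRST(C) = {b,c,d}; new: +{b,c,d}
  S→A C: FOLLOW(A) ⊇ FIRST(C) = {b,c,d}; new: +{b,c,d}
  S→A C: FOLLOW(C) ⊇ FOLLOW(S) ⊇ {$,b,c,d}; new: +{$,b,c,d}
  S→S a: FOLLOW(S) ⊇ FIRST(a) = {a}; new: +{a}
  S→c B: FOLLOW(B) ⊇ FOLLOW(S) ⊇ {$,a,b,c,d}; new: +{$,a,b,c,d}
  FOLLOW(S)={$,a,b,c,d}  FOLLOW(A)={b,c,d}  FOLLOW(B)={$,a,b,c,d}  FOLLOW(C)={$,b,c,d}
[2]
  S→A C: FOLLOW(C) ⊇ FOLLOW(S) ⊇ {$,a,b,c,d}; new: +{a}
  FOLLOW(S)={$,a,b,c,d}  FOLLOW(A)={b,c,d}  FOLLOW(B)={$,a,b,c,d}  FOLLOW(C)={$,a,b,c,d}
[3] — fixpoint
  FOLLOW(S)={$,a,b,c,d}  FOLLOW(A)={b,c,d}  FOLLOW(B)={$,a,b,c,d}  FOLLOW(C)={$,a,b,c,d}

FOLLOW(S) = ["$", "a", "b", "c", "d"]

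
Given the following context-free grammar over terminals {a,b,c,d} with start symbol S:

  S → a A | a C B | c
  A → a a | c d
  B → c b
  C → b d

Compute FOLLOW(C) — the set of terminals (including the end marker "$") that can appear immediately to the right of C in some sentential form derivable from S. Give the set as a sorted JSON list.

Compute FIRST by fixpoint:
[1]
  A via A→a a: +{a}
  A via A→c d: +{c}
  B via B→c b: +{c}
  C via C→b d: +{b}
  S via S→a A: +{a}
  S via S→c: +{c}
  FIRST(S)={a,c}  FIRST(A)={a,c}  FIRST(B)={c}  FIRST(C)={b}
[2] done
  FIRST(S)={a,c}  FIRST(A)={a,c}  FIRST(B)={c}  FIRST(C)={b}

FOLLOW iteration:
seed FOLLOW(S) with $
round 1:
  S→a A: FOLLOW(A) ⊇ FOLLOW(S) ⊇ {$}; new: +{$}
  S→a C B: FOLLOW(C) ⊇ FIRST(B) = {c}; new: +{c}
  S→a C B: FOLLOW(B) ⊇ FOLLOW(S) ⊇ {$}; new: +{$}
  FOLLOW(S)={$}  FOLLOW(A)={$}  FOLLOW(B)={$}  FOLLOW(C)={c}
round 2: (no change)
  FOLLOW(S)={$}  FOLLOW(A)={$}  FOLLOW(B)={$}  FOLLOW(C)={c}

FOLLOW(C) = ["c"]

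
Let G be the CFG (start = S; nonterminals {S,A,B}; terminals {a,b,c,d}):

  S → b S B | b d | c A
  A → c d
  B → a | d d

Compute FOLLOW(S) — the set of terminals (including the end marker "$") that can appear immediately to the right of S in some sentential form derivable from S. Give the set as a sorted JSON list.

Compute FIRST by fixpoint:
iter 1:
  A via A→c d: +{c}
  B via B→a: +{a}
  B via B→d d: +{d}
  S via S→b S B: +{b}
  S via S→c A: +{c}
  FIRST(S)={b,c}  FIRST(A)={c}  FIRST(B)={a,d}
iter 2: — fixpoint
  FIRST(S)={b,c}  FIRST(A)={c}  FIRST(B)={a,d}

FOLLOW iteration:
FOLLOW(S) := {$}
round 1:
  S→b S B: FOLLOW(S) ⊇ FIRST(B) = {a,d}; new: +{a,d}
  S→b S B: FOLLOW(B) ⊇ FOLLOW(S) ⊇ {$,a,d}; new: +{$,a,d}
  S→c A: FOLLOW(A) ⊇ FOLLOW(S) ⊇ {$,a,d}; new: +{$,a,d}
  FOLLOW(S)={$,a,d}  FOLLOW(A)={$,a,d}  FOLLOW(B)={$,a,d}
round 2: — fixpoint
  FOLLOW(S)={$,a,d}  FOLLOW(A)={$,a,d}  FOLLOW(B)={$,a,d}

FOLLOW(S) = ["$", "a", "d"]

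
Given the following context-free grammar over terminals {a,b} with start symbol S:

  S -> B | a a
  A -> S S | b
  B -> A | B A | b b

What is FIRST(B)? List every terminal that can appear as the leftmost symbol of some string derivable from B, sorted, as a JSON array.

FIRST iteration:
pass 1:
  A via A→b: +{b}
  B via B→A: +{b}
  S via S→B: +{b}
  S via S→a a: +{a}
  FIRST[S]={a,b}  FIRST[A]={b}  FIRST[B]={b}
pass 2:
  A via A→S S: +{a}
  B via B→A: +{a}
  FIRST[S]={a,b}  FIRST[A]={a,b}  FIRST[B]={a,b}
pass 3: (stable)
  FIRST[S]={a,b}  FIRST[A]={a,b}  FIRST[B]={a,b}

FIRST(B) = ["a", "b"]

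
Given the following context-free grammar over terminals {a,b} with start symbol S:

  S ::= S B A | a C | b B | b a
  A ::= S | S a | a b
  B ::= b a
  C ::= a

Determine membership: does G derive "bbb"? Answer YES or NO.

CNF form of G:
  S -> S X3 | T0 C | T1 B | T1 T0
  A -> S T0 | S X2 | T0 C | T0 T1 | T1 B | T1 T0
  B -> T1 T0
  C -> a
  T0 -> a
  T1 -> b
  X2 -> B A
  X3 -> B A

CYK fill:
  [0..0]={T1}  "b"  orig:{}
  [1..1]={T1}  "b"  orig:{}
  [2..2]={T1}  "b"  orig:{}
  [0..1]=∅  "bb"
  [1..2]=∅  "bb"
  [0..2]=∅  "bbb"

S ∉ T[0,2] ⇒ NO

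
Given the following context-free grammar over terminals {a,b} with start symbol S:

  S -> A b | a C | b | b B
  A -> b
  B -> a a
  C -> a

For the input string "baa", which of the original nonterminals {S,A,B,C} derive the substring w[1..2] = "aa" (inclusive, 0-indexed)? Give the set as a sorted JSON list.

Convert to CNF:
  S -> A T1 | T0 C | T1 B | b
  A -> b
  B -> T0 T0
  C -> a
  T0 -> a
  T1 -> b

Fill CYK table bottom-up, restricted to cells inside w[1..2]:
  [1..1]={C,T0}  "a"  orig:{C}
  [2..2]={C,T0}  "a"  orig:{C}
  [1..2]={B,S}  "aa"

Original NTs in T[1,2] deriving "aa": ["B", "S"]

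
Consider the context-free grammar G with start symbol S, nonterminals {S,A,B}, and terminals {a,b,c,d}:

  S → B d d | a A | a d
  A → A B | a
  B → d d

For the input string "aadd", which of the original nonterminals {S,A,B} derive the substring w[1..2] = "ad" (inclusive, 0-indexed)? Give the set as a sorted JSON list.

Convert to CNF:
  S -> B X2 | T1 A | T1 T0
  A -> A B | a
  B -> T0 T0
  T0 -> d
  T1 -> a
  X2 -> T0 T0

CYK table (by increasing span) (cells [i..j] with 1 ≤ i ≤ j ≤ 2 only):
  T[1,1] 'a' = {A,T1}  orig:{A}
  T[2,2] 'd' = {T0}  orig:{}
  T[1,2] 'ad' = {S}

Original NTs in T[1,2] deriving "ad": ["S"]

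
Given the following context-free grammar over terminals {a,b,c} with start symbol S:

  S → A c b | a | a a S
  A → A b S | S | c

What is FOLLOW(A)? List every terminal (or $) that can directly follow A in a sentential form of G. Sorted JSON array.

Compute FIRST by fixpoint:
[1]
  A via A→c: +{c}
  S via S→A c b: +{c}
  S via S→a: +{a}
  S: {a,c}  A: {c}
[2]
  A via A→S: +{a}
  S: {a,c}  A: {a,c}
[3] done
  S: {a,c}  A: {a,c}

FOLLOW sets:
initialize: $ ∈ FOLLOW(S)
iter 1:
  A→A b S: FOLLOW(A) ⊇ FIRST(b) = {b}; new: +{b}
  A→A b S: FOLLOW(S) ⊇ FOLLOW(A) ⊇ {b}; new: +{b}
  S→A c b: FOLLOW(A) ⊇ FIRST(c) = {c}; new: +{c}
  FOLLOW[S]={$,b}  FOLLOW[A]={b,c}
iter 2:
  A→A b S: FOLLOW(S) ⊇ FOLLOW(A) ⊇ {b,c}; new: +{c}
  FOLLOW[S]={$,b,c}  FOLLOW[A]={b,c}
iter 3: (no change)
  FOLLOW[S]={$,b,c}  FOLLOW[A]={b,c}

FOLLOW(A) = ["b", "c"]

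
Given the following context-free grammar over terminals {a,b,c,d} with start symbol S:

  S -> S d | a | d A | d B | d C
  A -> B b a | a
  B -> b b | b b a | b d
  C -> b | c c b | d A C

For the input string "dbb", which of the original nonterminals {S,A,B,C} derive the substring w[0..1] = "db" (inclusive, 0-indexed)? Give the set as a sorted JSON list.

CNF form of G:
  S -> S T2 | T2 A | T2 B | T2 C | a
  A -> B X4 | a
  B -> T0 T0 | T0 T2 | T0 X5
  C -> T2 X7 | T3 X6 | b
  T0 -> b
  T1 -> a
  T2 -> d
  T3 -> c
  X4 -> T0 T1
  X5 -> T0 T1
  X6 -> T3 T0
  X7 -> A C

Fill CYK table bottom-up, restricted to cells inside w[0..1]:
  T[0,0] 'd' = {T2}  orig:{}
  T[1,1] 'b' = {C,T0}  orig:{C}
  T[0,1] 'db' = {S}

Original NTs in T[0,1] deriving "db": ["S"]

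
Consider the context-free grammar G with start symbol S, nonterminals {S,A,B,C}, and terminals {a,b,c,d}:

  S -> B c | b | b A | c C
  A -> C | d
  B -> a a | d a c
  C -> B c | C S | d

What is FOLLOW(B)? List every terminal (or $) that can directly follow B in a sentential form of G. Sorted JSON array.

Compute FIRST by fixpoint:
[1]
  A via A→d: +{d}
  B via B→a a: +{a}
  B via B→d a c: +{d}
  C via C→B c: +{a,d}
  S via S→B c: +{a,d}
  S via S→b: +{b}
  S via S→c C: +{c}
  FIRST(S)={a,b,c,d}  FIRST(A)={d}  FIRST(B)={a,d}  FIRST(C)={a,d}
[2]
  A via A→C: +{a}
  FIRST(S)={a,b,c,d}  FIRST(A)={a,d}  FIRST(B)={a,d}  FIRST(C)={a,d}
[3] (stable)
  FIRST(S)={a,b,c,d}  FIRST(A)={a,d}  FIRST(B)={a,d}  FIRST(C)={a,d}

FOLLOW sets:
initialize: $ ∈ FOLLOW(S)
round 1:
  C→B c: FOLLOW(B) ⊇ FIRST(c) = {c}; new: +{c}
  C→C S: FOLLOW(C) ⊇ FIRST(S) = {a,b,c,d}; new: +{a,b,c,d}
  C→C S: FOLLOW(S) ⊇ FOLLOW(C) ⊇ {a,b,c,d}; new: +{a,b,c,d}
  S→b A: FOLLOW(A) ⊇ FOLLOW(S) ⊇ {$,a,b,c,d}; new: +{$,a,b,c,d}
  S→c C: FOLLOW(C) ⊇ FOLLOW(S) ⊇ {$,a,b,c,d}; new: +{$}
  FOLLOW(S)={$,a,b,c,d}  FOLLOW(A)={$,a,b,c,d}  FOLLOW(B)={c}  FOLLOW(C)={$,a,b,c,d}
round 2: (stable)
  FOLLOW(S)={$,a,b,c,d}  FOLLOW(A)={$,a,b,c,d}  FOLLOW(B)={c}  FOLLOW(C)={$,a,b,c,d}

FOLLOW(B) = ["c"]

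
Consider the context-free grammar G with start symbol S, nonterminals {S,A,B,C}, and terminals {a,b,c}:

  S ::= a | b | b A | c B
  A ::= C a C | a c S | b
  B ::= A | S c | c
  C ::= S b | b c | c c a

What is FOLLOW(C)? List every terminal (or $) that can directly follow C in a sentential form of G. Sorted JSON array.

Compute FIRST by fixpoint:
pass 1:
  A via A→a c S: +{a}
  A via A→b: +{b}
  B via B→A: +{a,b}
  B via B→c: +{c}
  C via C→b c: +{b}
  C via C→c c a: +{c}
  S via S→a: +{a}
  S via S→b: +{b}
  S via S→c B: +{c}
  FIRST(S)={a,b,c}  FIRST(A)={a,b}  FIRST(B)={a,b,c}  FIRST(C)={b,c}
pass 2:
  A via A→C a C: +{c}
  C via C→S b: +{a}
  FIRST(S)={a,b,c}  FIRST(A)={a,b,c}  FIRST(B)={a,b,c}  FIRST(C)={a,b,c}
pass 3: — fixpoint
  FIRST(S)={a,b,c}  FIRST(A)={a,b,c}  FIRST(B)={a,b,c}  FIRST(C)={a,b,c}

FOLLOW iteration:
seed FOLLOW(S) with $
[1]
  A→C a C: FOLLOW(C) ⊇ FIRST(a) = {a}; new: +{a}
  B→S c: FOLLOW(S) ⊇ FIRST(c) = {c}; new: +{c}
  C→S b: FOLLOW(S) ⊇ FIRST(b) = {b}; new: +{b}
  S→b A: FOLLOW(A) ⊇ FOLLOW(S) ⊇ {$,b,c}; new: +{$,b,c}
  S→c B: FOLLOW(B) ⊇ FOLLOW(S) ⊇ {$,b,c}; new: +{$,b,c}
  S: {$,b,c}  A: {$,b,c}  B: {$,b,c}  C: {a}
[2]
  A→C a C: FOLLOW(C) ⊇ FOLLOW(A) ⊇ {$,b,c}; new: +{$,b,c}
  S: {$,b,c}  A: {$,b,c}  B: {$,b,c}  C: {$,a,b,c}
[3] done
  S: {$,b,c}  A: {$,b,c}  B: {$,b,c}  C: {$,a,b,c}

FOLLOW(C) = ["$", "a", "b", "c"]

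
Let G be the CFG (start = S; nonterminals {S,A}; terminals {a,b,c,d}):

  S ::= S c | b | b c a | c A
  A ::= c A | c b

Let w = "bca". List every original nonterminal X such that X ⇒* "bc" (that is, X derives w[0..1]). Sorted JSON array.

Convert to CNF:
  S -> S T0 | T0 A | T1 X3 | b
  A -> T0 A | T0 T1
  T0 -> c
  T1 -> b
  T2 -> a
  X3 -> T0 T2

Fill CYK table bottom-up, restricted to cells inside w[0..1]:
  [0..0]={S,T1}  "b"  orig:{S}
  [1..1]={T0}  "c"  orig:{}
  [0..1]={S}  "bc"

Original NTs in T[0,1] deriving "bc": ["S"]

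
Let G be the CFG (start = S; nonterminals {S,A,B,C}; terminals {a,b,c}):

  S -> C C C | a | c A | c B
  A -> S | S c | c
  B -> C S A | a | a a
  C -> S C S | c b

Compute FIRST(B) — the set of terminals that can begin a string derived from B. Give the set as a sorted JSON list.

FIRST iteration:
iter 1:
  A via A→c: +{c}
  B via B→a: +{a}
  C via C→c b: +{c}
  S via S→C C C: +{c}
  S via S→a: +{a}
  FIRST(S)={a,c}  FIRST(A)={c}  FIRST(B)={a}  FIRST(C)={c}
iter 2:
  A via A→S: +{a}
  B via B→C S A: +{c}
  C via C→S C S: +{a}
  FIRST(S)={a,c}  FIRST(A)={a,c}  FIRST(B)={a,c}  FIRST(C)={a,c}
iter 3: (no change)
  FIRST(S)={a,c}  FIRST(A)={a,c}  FIRST(B)={a,c}  FIRST(C)={a,c}

FIRST(B) = ["a", "c"]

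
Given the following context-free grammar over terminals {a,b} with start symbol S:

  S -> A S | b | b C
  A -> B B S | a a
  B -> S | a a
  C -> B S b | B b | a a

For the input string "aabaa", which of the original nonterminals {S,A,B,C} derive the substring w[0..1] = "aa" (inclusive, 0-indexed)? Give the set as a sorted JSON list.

CNF form of G:
  S -> A S | T1 C | b
  A -> B X2 | T0 T0
  B -> A S | T0 T0 | T1 C | b
  C -> B T1 | B X3 | T0 T0
  T0 -> a
  T1 -> b
  X2 -> B S
  X3 -> S T1

CYK fill — only the sub-triangle for w[0..1]:
  cell(0,0) a: {T0}  orig:{}
  cell(1,1) a: {T0}  orig:{}
  cell(0,1) aa: {A,B,C}

Original NTs in T[0,1] deriving "aa": ["A", "B", "C"]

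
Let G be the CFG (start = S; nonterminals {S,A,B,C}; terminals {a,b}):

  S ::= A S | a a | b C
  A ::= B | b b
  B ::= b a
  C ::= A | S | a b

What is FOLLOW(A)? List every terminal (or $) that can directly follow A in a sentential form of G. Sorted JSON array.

FIRST sets, iterate to fixpoint:
pass 1:
  A via A→b b: +{b}
  B via B→b a: +{b}
  C via C→A: +{b}
  C via C→a b: +{a}
  S via S→A S: +{b}
  S via S→a a: +{a}
  FIRST[S]={a,b}  FIRST[A]={b}  FIRST[B]={b}  FIRST[C]={a,b}
pass 2: (no change)
  FIRST[S]={a,b}  FIRST[A]={b}  FIRST[B]={b}  FIRST[C]={a,b}

Compute FOLLOW by fixpoint:
initialize: $ ∈ FOLLOW(S)
[1]
  S→A S: FOLLOW(A) ⊇ FIRST(S) = {a,b}; new: +{a,b}
  S→b C: FOLLOW(C) ⊇ FOLLOW(S) ⊇ {$}; new: +{$}
  S: {$}  A: {a,b}  B: {}  C: {$}
[2]
  A→B: FOLLOW(B) ⊇ FOLLOW(A) ⊇ {a,b}; new: +{a,b}
  C→A: FOLLOW(A) ⊇ FOLLOW(C) ⊇ {$}; new: +{$}
  S: {$}  A: {$,a,b}  B: {a,b}  C: {$}
[3]
  A→B: FOLLOW(B) ⊇ FOLLOW(A) ⊇ {$,a,b}; new: +{$}
  S: {$}  A: {$,a,b}  B: {$,a,b}  C: {$}
[4] (stable)
  S: {$}  A: {$,a,b}  B: {$,a,b}  C: {$}

FOLLOW(A) = ["$", "a", "b"]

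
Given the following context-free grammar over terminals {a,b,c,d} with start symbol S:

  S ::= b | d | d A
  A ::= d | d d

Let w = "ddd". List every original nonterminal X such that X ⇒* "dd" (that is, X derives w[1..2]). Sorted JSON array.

CNF form of G:
  S -> T0 A | b | d
  A -> T0 T0 | d
  T0 -> d

Fill CYK table bottom-up — only the sub-triangle for w[1..2]:
  cell(1,1) d: {A,S,T0}  orig:{A,S}
  cell(2,2) d: {A,S,T0}  orig:{A,S}
  cell(1,2) dd: {A,S}

Original NTs in T[1,2] deriving "dd": ["A", "S"]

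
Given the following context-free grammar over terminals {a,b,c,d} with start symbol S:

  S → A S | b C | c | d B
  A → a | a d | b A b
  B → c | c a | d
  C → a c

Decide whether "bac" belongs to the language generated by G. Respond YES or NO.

Convert to CNF:
  S -> A S | T1 B | T2 C | c
  A -> T0 T1 | T2 X4 | a
  B -> T3 T0 | c | d
  C -> T0 T3
  T0 -> a
  T1 -> d
  T2 -> b
  T3 -> c
  X4 -> A T2

CYK table (by increasing span):
  cell(0,0) b: {T2}  orig:{}
  cell(1,1) a: {A,T0}  orig:{A}
  cell(2,2) c: {B,S,T3}  orig:{B,S}
  cell(0,1) ba: ∅
  cell(1,2) ac: {C,S}
  cell(0,2) bac: {S}

S ∈ T[0,2] ⇒ YES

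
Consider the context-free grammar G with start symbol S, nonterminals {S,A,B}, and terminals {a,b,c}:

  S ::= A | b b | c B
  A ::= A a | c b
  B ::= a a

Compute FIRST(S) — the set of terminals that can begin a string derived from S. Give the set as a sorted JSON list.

FIRST iteration:
pass 1:
  A via A→c b: +{c}
  B via B→a a: +{a}
  S via S→A: +{c}
  S via S→b b: +{b}
  FIRST[S]={b,c}  FIRST[A]={c}  FIRST[B]={a}
pass 2: (no change)
  FIRST[S]={b,c}  FIRST[A]={c}  FIRST[B]={a}

FIRST(S) = ["b", "c"]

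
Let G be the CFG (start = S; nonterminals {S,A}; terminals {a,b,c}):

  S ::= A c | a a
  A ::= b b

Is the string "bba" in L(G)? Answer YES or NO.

Convert to CNF:
  S -> A T1 | T2 T2
  A -> T0 T0
  T0 -> b
  T1 -> c
  T2 -> a

Fill CYK table bottom-up:
  [0..0]={T0}  "b"  orig:{}
  [1..1]={T0}  "b"  orig:{}
  [2..2]={T2}  "a"  orig:{}
  [0..1]={A}  "bb"
  [1..2]=∅  "ba"
  [0..2]=∅  "bba"

S ∉ T[0,2] ⇒ NO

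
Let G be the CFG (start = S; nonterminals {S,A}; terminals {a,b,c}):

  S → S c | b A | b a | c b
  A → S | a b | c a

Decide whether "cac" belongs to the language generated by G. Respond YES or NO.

CNF form of G:
  S -> S T0 | T0 T2 | T2 A | T2 T1
  A -> S T0 | T0 T1 | T0 T2 | T1 T2 | T2 A | T2 T1
  T0 -> c
  T1 -> a
  T2 -> b

Fill CYK table bottom-up:
  T[0,0] 'c' = {T0}  orig:{}
  T[1,1] 'a' = {T1}  orig:{}
  T[2,2] 'c' = {T0}  orig:{}
  T[0,1] 'ca' = {A}
  T[1,2] 'ac' = ∅
  T[0,2] 'cac' = ∅

S ∉ T[0,2] ⇒ NO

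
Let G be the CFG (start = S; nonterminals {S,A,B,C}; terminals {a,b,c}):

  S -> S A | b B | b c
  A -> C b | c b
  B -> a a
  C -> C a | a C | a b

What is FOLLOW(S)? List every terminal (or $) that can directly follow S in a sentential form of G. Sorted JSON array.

FIRST sets, iterate to fixpoint:
[1]
  A via A→c b: +{c}
  B via B→a a: +{a}
  C via C→a C: +{a}
  S via S→b B: +{b}
  FIRST[S]={b}  FIRST[A]={c}  FIRST[B]={a}  FIRST[C]={a}
[2]
  A via A→C b: +{a}
  FIRST[S]={b}  FIRST[A]={a,c}  FIRST[B]={a}  FIRST[C]={a}
[3] done
  FIRST[S]={b}  FIRST[A]={a,c}  FIRST[B]={a}  FIRST[C]={a}

FOLLOW iteration:
initialize: $ ∈ FOLLOW(S)
iter 1:
  A→C b: FOLLOW(C) ⊇ FIRST(b) = {b}; new: +{b}
  C→C a: FOLLOW(C) ⊇ FIRST(a) = {a}; new: +{a}
  S→S A: FOLLOW(S) ⊇ FIRST(A) = {a,c}; new: +{a,c}
  S→S A: FOLLOW(A) ⊇ FOLLOW(S) ⊇ {$,a,c}; new: +{$,a,c}
  S→b B: FOLLOW(B) ⊇ FOLLOW(S) ⊇ {$,a,c}; new: +{$,a,c}
  S: {$,a,c}  A: {$,a,c}  B: {$,a,c}  C: {a,b}
iter 2: — fixpoint
  S: {$,a,c}  A: {$,a,c}  B: {$,a,c}  C: {a,b}

FOLLOW(S) = ["$", "a", "c"]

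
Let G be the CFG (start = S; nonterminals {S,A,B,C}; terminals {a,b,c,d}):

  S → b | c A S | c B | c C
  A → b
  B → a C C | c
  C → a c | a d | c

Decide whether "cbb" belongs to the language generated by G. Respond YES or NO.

Convert to CNF:
  S -> T1 B | T1 C | T1 X4 | b
  A -> b
  B -> T0 X3 | c
  C -> T0 T1 | T0 T2 | c
  T0 -> a
  T1 -> c
  T2 -> d
  X3 -> C C
  X4 -> A S

CYK fill:
  cell(0,0) c: {B,C,T1}  orig:{B,C}
  cell(1,1) b: {A,S}
  cell(2,2) b: {A,S}
  cell(0,1) cb: ∅
  cell(1,2) bb: {X4}  orig:{}
  cell(0,2) cbb: {S}

S ∈ T[0,2] ⇒ YES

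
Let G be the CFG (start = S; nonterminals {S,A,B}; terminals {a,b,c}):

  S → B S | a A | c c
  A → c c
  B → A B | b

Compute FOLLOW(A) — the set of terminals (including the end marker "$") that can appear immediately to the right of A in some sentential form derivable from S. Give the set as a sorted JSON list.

FIRST sets, iterate to fixpoint:
pass 1:
  A via A→c c: +{c}
  B via B→A B: +{c}
  B via B→b: +{b}
  S via S→B S: +{b,c}
  S via S→a A: +{a}
  FIRST[S]={a,b,c}  FIRST[A]={c}  FIRST[B]={b,c}
pass 2: (stable)
  FIRST[S]={a,b,c}  FIRST[A]={c}  FIRST[B]={b,c}

FOLLOW iteration:
seed FOLLOW(S) with $
round 1:
  B→A B: FOLLOW(A) ⊇ FIRST(B) = {b,c}; new: +{b,c}
  S→B S: FOLLOW(B) ⊇ FIRST(S) = {a,b,c}; new: +{a,b,c}
  S→a A: FOLLOW(A) ⊇ FOLLOW(S) ⊇ {$}; new: +{$}
  S: {$}  A: {$,b,c}  B: {a,b,c}
round 2: (stable)
  S: {$}  A: {$,b,c}  B: {a,b,c}

FOLLOW(A) = ["$", "b", "c"]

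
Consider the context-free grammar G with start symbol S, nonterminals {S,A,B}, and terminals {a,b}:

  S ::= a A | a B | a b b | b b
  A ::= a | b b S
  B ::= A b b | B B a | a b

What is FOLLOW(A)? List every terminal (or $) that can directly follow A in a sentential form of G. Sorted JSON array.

Compute FIRST by fixpoint:
pass 1:
  A via A→a: +{a}
  A via A→b b S: +{b}
  B via B→A b b: +{a,b}
  S via S→a A: +{a}
  S via S→b b: +{b}
  S: {a,b}  A: {a,b}  B: {a,b}
pass 2: (stable)
  S: {a,b}  A: {a,b}  B: {a,b}

FOLLOW iteration:
initialize: $ ∈ FOLLOW(S)
round 1:
  B→A b b: FOLLOW(A) ⊇ FIRST(b) = {b}; new: +{b}
  B→B B a: FOLLOW(B) ⊇ FIRST(B) = {a,b}; new: +{a,b}
  S→a A: FOLLOW(A) ⊇ FOLLOW(S) ⊇ {$}; new: +{$}
  S→a B: FOLLOW(B) ⊇ FOLLOW(S) ⊇ {$}; new: +{$}
  FOLLOW(S)={$}  FOLLOW(A)={$,b}  FOLLOW(B)={$,a,b}
round 2:
  A→b b S: FOLLOW(S) ⊇ FOLLOW(A) ⊇ {$,b}; new: +{b}
  FOLLOW(S)={$,b}  FOLLOW(A)={$,b}  FOLLOW(B)={$,a,b}
round 3: done
  FOLLOW(S)={$,b}  FOLLOW(A)={$,b}  FOLLOW(B)={$,a,b}

FOLLOW(A) = ["$", "b"]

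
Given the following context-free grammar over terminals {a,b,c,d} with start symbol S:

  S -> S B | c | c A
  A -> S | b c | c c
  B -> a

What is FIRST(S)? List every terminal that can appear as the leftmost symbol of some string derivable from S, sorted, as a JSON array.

FIRST sets, iterate to fixpoint:
round 1:
  A via A→b c: +{b}
  A via A→c c: +{c}
  B via B→a: +{a}
  S via S→c: +{c}
  FIRST[S]={c}  FIRST[A]={b,c}  FIRST[B]={a}
round 2: (no change)
  FIRST[S]={c}  FIRST[A]={b,c}  FIRST[B]={a}

FIRST(S) = ["c"]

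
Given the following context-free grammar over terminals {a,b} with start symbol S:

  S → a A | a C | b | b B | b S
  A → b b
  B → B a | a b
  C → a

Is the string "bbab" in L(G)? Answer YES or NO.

CNF form of G:
  S -> T0 B | T0 S | T1 A | T1 C | b
  A -> T0 T0
  B -> B T1 | T1 T0
  C -> a
  T0 -> b
  T1 -> a

CYK table (by increasing span):
  [0..0]={S,T0}  "b"  orig:{S}
  [1..1]={S,T0}  "b"  orig:{S}
  [2..2]={C,T1}  "a"  orig:{C}
  [3..3]={S,T0}  "b"  orig:{S}
  [0..1]={A,S}  "bb"
  [1..2]=∅  "ba"
  [2..3]={B}  "ab"
  [0..2]=∅  "bba"
  [1..3]={S}  "bab"
  [0..3]={S}  "bbab"

S ∈ T[0,3] ⇒ YES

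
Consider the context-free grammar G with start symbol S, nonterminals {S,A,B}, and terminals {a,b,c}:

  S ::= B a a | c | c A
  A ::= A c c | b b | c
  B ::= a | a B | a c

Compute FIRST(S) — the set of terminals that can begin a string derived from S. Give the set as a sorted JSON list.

FIRST iteration:
iter 1:
  A via A→b b: +{b}
  A via A→c: +{c}
  B via B→a: +{a}
  S via S→B a a: +{a}
  S via S→c: +{c}
  S: {a,c}  A: {b,c}  B: {a}
iter 2: (stable)
  S: {a,c}  A: {b,c}  B: {a}

FIRST(S) = ["a", "c"]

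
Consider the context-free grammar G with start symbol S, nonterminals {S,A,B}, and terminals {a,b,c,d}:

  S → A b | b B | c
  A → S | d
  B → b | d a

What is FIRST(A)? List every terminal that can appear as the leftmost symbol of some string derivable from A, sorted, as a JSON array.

FIRST sets, iterate to fixpoint:
round 1:
  A via A→d: +{d}
  B via B→b: +{b}
  B via B→d a: +{d}
  S via S→A b: +{d}
  S via S→b B: +{b}
  S via S→c: +{c}
  FIRST(S)={b,c,d}  FIRST(A)={d}  FIRST(B)={b,d}
round 2:
  A via A→S: +{b,c}
  FIRST(S)={b,c,d}  FIRST(A)={b,c,d}  FIRST(B)={b,d}
round 3: done
  FIRST(S)={b,c,d}  FIRST(A)={b,c,d}  FIRST(B)={b,d}

FIRST(A) = ["b", "c", "d"]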